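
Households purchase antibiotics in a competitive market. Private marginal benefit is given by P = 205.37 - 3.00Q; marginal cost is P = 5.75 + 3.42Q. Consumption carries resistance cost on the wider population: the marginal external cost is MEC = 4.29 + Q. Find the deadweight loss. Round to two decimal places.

DWL = 84.37

Market equilibrium (private): 5.75 + 3.42Q = 205.37 - 3.00Q → Q_m = 31.0935.
Social marginal benefit = demand − MEC = 201.08 - 4.00Q.
Set SMB = MC: 201.08 - 4.00Q = 5.75 + 3.42Q → Q* = 26.3248.
The welfare-loss triangle has base |Q_m − Q*| and height MEC(Q_m) (the vertical gap between SMB and MC is zero at Q* and MEC at Q_m).
DWL = ½ × 4.7687 × 35.3835 = 84.3666.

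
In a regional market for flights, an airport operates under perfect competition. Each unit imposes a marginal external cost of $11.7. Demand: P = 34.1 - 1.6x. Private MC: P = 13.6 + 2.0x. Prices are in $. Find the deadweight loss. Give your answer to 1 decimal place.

Market equilibrium (private): 13.6 + 2.0x = 34.1 - 1.6x → x_m = 5.6944.
Social marginal cost = private MC + MEC = 25.3 + 2.0x.
Set SMC = demand: 25.3 + 2.0x = 34.1 - 1.6x → x* = 2.4444.
Height of the DWL triangle at x_m is SMC(x_m) − demand(x_m) = MEC(x_m) = 11.7000.
DWL = ½ × 3.2500 × 11.7000 = 19.0125.

DWL = $19.0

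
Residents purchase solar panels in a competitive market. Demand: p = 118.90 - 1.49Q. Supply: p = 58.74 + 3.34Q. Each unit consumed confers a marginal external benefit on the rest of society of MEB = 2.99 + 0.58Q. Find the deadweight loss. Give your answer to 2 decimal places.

Market equilibrium (private): 58.74 + 3.34Q = 118.90 - 1.49Q → Q_m = 12.4555.
Social marginal benefit = demand + MEB = 121.89 - 0.91Q.
Set SMB = MC: 121.89 - 0.91Q = 58.74 + 3.34Q → Q* = 14.8588.
Height of the DWL triangle at Q_m is SMB(Q_m) − MC(Q_m) = MEB(Q_m) = 10.2142.
DWL = ½ × 2.4033 × 10.2142 = 12.2739.

DWL = 12.27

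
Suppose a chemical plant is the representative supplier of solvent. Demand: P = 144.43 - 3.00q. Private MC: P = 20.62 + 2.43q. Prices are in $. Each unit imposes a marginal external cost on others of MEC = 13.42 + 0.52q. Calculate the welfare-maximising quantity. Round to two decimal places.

Social marginal cost = private MC + MEC = 34.04 + 2.95q.
Set SMC = demand: 34.04 + 2.95q = 144.43 - 3.00q → q* = 18.5529.

q* = 18.55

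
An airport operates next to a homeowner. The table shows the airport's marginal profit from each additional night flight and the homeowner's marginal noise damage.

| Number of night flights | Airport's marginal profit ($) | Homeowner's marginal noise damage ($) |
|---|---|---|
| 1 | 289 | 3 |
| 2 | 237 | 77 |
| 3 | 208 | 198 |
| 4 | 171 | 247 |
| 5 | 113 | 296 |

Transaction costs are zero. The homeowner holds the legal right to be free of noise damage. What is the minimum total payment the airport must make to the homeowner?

$278

Efficient level: marginal profit ≥ marginal noise damage through level 3, so k* = 3.
With the homeowner holding the right, the airport must at least compensate total damage at k*: 3 + 77 + 198 = 278.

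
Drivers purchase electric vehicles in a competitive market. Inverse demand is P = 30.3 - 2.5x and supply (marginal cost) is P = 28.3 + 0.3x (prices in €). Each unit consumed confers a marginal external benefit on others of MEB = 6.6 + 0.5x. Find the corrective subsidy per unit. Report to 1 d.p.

subsidy = €8.5 per unit

Social marginal benefit = demand + MEB = 36.9 - 2.0x.
Set SMB = MC: 36.9 - 2.0x = 28.3 + 0.3x → x* = 3.7391.
The Pigouvian subsidy equals MEB at x*: 6.6 + 0.5×3.7391 = 8.4696.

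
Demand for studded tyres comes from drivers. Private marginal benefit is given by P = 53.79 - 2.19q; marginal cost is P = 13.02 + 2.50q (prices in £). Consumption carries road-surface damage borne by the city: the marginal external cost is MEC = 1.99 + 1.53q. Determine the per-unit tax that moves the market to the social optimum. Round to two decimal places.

tax = £11.53 per unit

Social marginal benefit = demand − MEC = 51.80 - 3.72q.
Set SMB = MC: 51.80 - 3.72q = 13.02 + 2.50q → q* = 6.2347.
The Pigouvian tax equals MEC at q*: 1.99 + 1.53×6.2347 = 11.5291.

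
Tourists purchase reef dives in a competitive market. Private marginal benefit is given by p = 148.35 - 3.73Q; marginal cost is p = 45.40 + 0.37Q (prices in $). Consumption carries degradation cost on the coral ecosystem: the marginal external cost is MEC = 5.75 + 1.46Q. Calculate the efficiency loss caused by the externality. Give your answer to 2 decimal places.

Market equilibrium (private): 45.40 + 0.37Q = 148.35 - 3.73Q → Q_m = 25.1098.
Social marginal benefit = demand − MEC = 142.60 - 5.19Q.
Set SMB = MC: 142.60 - 5.19Q = 45.40 + 0.37Q → Q* = 17.4820.
The loss is the area between SMB and MC from Q* to Q_m; with linear curves that's a triangle of height MEC(Q_m).
DWL = ½ × 7.6278 × 42.4102 = 161.7483.

DWL = $161.75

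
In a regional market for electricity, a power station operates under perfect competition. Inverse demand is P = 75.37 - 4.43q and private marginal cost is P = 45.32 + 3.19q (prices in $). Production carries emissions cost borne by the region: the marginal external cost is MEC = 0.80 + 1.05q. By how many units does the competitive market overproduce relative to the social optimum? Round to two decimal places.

0.57 units

Market equilibrium (private): 45.32 + 3.19q = 75.37 - 4.43q → q_m = 3.9436.
Social marginal cost = private MC + MEC = 46.12 + 4.24q.
Set SMC = demand: 46.12 + 4.24q = 75.37 - 4.43q → q* = 3.3737.
Gap = |3.9436 − 3.3737| = 0.5699.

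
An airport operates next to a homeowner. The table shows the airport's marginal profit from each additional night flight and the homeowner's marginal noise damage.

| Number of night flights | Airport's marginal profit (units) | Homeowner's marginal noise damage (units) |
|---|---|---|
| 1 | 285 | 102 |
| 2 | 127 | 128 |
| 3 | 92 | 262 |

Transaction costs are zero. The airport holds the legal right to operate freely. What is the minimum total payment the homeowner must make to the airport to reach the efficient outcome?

219

Left alone the airport would choose level 3 (marginal profit stays positive).
Efficient level: k* = 1 (marginal profit ≥ marginal noise damage through 1).
The homeowner must at least cover the airport's forgone profit from cutting 3→1: 127 + 92 = 219.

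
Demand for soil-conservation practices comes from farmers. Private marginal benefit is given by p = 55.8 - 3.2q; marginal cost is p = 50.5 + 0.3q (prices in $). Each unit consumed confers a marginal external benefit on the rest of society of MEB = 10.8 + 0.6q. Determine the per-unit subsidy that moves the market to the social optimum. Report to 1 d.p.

Social marginal benefit = demand + MEB = 66.6 - 2.6q.
Set SMB = MC: 66.6 - 2.6q = 50.5 + 0.3q → q* = 5.5517.
The Pigouvian subsidy equals MEB at q*: 10.8 + 0.6×5.5517 = 14.1310.

subsidy = $14.1 per unit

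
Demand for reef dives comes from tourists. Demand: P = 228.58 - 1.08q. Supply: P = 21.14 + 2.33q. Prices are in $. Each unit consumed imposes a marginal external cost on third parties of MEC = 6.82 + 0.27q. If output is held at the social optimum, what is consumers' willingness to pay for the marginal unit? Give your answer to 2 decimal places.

P = $169.70

Social marginal benefit = demand − MEC = 221.76 - 1.35q.
Set SMB = MC: 221.76 - 1.35q = 21.14 + 2.33q → q* = 54.5163.
Consumer price on the demand curve at q*: 228.58 − 1.08×54.5163 = 169.7024.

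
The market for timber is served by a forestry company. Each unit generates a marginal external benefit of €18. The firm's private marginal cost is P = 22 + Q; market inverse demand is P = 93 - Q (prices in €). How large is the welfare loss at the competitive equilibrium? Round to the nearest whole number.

DWL = €81

Market equilibrium (private): 22 + Q = 93 - Q → Q_m = 35.5000.
Social marginal cost = private MC − MEB = 4 + Q.
Set SMC = demand: 4 + Q = 93 - Q → Q* = 44.5000.
Between Q* and Q_m the wedge demand − SMC runs linearly from 0 to MEB(Q_m), so the loss is a triangle.
DWL = ½ × 9.0000 × 18.0000 = 81.0000.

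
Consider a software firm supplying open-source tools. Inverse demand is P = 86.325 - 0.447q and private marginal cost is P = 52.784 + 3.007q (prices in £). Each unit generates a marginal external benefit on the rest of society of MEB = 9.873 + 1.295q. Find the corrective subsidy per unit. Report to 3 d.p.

subsidy = £35.913 per unit

Social marginal cost = private MC − MEB = 42.911 + 1.712q.
Set SMC = demand: 42.911 + 1.712q = 86.325 - 0.447q → q* = 20.1084.
The Pigouvian subsidy equals MEB at q*: 9.873 + 1.295×20.1084 = 35.9134.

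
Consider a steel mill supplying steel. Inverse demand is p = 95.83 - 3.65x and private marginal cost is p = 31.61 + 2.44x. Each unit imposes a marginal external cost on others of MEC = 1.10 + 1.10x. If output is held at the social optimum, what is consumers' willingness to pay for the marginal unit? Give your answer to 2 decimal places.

P = 63.79

Social marginal cost = private MC + MEC = 32.71 + 3.54x.
Set SMC = demand: 32.71 + 3.54x = 95.83 - 3.65x → x* = 8.7789.
Consumer price on the demand curve at x*: 95.83 − 3.65×8.7789 = 63.7870.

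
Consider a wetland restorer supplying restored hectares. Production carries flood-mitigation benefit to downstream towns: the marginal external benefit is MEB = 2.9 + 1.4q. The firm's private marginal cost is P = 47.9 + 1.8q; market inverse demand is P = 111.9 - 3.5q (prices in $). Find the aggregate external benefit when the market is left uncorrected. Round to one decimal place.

$137.1

Market equilibrium (private): 47.9 + 1.8q = 111.9 - 3.5q → q_m = 12.0755.
Total external benefit = ∫₀^{q_m} (2.9 + 1.4q) dq = 2.9×12.0755 + ½×1.4×12.0755² = 137.0913.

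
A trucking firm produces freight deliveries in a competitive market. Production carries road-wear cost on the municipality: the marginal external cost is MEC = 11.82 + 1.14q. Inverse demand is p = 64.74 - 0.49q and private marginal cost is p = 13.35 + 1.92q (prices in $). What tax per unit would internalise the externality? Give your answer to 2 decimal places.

Social marginal cost = private MC + MEC = 25.17 + 3.06q.
Set SMC = demand: 25.17 + 3.06q = 64.74 - 0.49q → q* = 11.1465.
The Pigouvian tax equals MEC at q*: 11.82 + 1.14×11.1465 = 24.5270.

tax = $24.53 per unit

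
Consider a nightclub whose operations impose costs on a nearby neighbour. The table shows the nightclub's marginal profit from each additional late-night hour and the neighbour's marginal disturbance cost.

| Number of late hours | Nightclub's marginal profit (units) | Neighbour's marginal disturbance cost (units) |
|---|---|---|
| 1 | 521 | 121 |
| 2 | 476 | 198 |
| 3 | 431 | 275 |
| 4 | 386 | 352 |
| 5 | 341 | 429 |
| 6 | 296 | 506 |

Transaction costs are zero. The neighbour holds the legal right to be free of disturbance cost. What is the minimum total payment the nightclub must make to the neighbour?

Efficient level: marginal profit ≥ marginal disturbance cost through level 4, so k* = 4.
With the neighbour holding the right, the nightclub must at least compensate total damage at k*: 121 + 198 + 275 + 352 = 946.

946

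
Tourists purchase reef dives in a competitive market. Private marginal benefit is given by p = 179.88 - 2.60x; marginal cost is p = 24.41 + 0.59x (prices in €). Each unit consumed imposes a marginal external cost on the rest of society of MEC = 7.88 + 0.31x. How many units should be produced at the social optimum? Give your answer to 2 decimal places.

x* = 42.17

Social marginal benefit = demand − MEC = 172.00 - 2.91x.
Set SMB = MC: 172.00 - 2.91x = 24.41 + 0.59x → x* = 42.1686.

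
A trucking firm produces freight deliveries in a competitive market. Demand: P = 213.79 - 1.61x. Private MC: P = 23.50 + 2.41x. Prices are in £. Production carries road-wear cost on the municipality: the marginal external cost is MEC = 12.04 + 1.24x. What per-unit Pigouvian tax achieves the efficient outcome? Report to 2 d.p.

tax = £54.06 per unit

Social marginal cost = private MC + MEC = 35.54 + 3.65x.
Set SMC = demand: 35.54 + 3.65x = 213.79 - 1.61x → x* = 33.8878.
The Pigouvian tax equals MEC at x*: 12.04 + 1.24×33.8878 = 54.0609.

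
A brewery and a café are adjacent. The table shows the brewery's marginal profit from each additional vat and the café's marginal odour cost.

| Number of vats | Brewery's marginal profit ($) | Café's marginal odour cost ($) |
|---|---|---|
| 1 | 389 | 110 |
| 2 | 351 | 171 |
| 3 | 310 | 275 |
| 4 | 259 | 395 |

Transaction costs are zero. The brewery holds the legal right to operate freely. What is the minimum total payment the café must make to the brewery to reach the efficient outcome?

$259

Left alone the brewery would choose level 4 (marginal profit stays positive).
Efficient level: k* = 3 (marginal profit ≥ marginal odour cost through 3).
The café must at least cover the brewery's forgone profit from cutting 4→3: 259 = 259.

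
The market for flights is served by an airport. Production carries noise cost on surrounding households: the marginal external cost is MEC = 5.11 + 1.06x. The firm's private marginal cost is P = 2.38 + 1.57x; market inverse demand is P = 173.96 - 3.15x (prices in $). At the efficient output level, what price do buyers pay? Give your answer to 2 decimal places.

P = $83.24

Social marginal cost = private MC + MEC = 7.49 + 2.63x.
Set SMC = demand: 7.49 + 2.63x = 173.96 - 3.15x → x* = 28.8010.
Consumer price on the demand curve at x*: 173.96 − 3.15×28.8010 = 83.2369.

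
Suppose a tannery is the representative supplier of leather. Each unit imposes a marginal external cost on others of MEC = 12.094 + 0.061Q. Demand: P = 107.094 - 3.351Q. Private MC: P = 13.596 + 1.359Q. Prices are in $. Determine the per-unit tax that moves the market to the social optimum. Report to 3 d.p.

Social marginal cost = private MC + MEC = 25.690 + 1.420Q.
Set SMC = demand: 25.690 + 1.420Q = 107.094 - 3.351Q → Q* = 17.0623.
The Pigouvian tax equals MEC at Q*: 12.094 + 0.061×17.0623 = 13.1348.

tax = $13.135 per unit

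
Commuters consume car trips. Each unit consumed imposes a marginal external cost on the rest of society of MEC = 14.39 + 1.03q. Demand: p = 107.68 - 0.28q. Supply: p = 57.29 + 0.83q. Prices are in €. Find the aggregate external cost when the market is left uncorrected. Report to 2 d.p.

Market equilibrium (private): 57.29 + 0.83q = 107.68 - 0.28q → q_m = 45.3964.
Total external cost = ∫₀^{q_m} (14.39 + 1.03q) dq = 14.39×45.3964 + ½×1.03×45.3964² = 1714.5833.

€1714.58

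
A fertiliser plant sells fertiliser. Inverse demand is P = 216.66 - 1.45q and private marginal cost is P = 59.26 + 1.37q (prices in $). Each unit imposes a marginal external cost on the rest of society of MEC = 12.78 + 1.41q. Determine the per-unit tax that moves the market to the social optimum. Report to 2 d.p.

Social marginal cost = private MC + MEC = 72.04 + 2.78q.
Set SMC = demand: 72.04 + 2.78q = 216.66 - 1.45q → q* = 34.1891.
The Pigouvian tax equals MEC at q*: 12.78 + 1.41×34.1891 = 60.9866.

tax = $60.99 per unit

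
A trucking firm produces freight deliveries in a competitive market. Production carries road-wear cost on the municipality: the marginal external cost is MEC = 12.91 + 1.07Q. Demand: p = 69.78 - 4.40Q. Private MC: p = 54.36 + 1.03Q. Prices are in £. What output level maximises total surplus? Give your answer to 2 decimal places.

Q* = 0.39

Social marginal cost = private MC + MEC = 67.27 + 2.10Q.
Set SMC = demand: 67.27 + 2.10Q = 69.78 - 4.40Q → Q* = 0.3862.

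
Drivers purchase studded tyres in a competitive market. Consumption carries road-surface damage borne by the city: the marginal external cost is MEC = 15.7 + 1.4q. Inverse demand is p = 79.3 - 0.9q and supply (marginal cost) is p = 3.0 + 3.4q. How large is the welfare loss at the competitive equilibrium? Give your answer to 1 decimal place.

Market equilibrium (private): 3.0 + 3.4q = 79.3 - 0.9q → q_m = 17.7442.
Social marginal benefit = demand − MEC = 63.6 - 2.3q.
Set SMB = MC: 63.6 - 2.3q = 3.0 + 3.4q → q* = 10.6316.
The loss is the area between SMB and MC from q* to q_m; with linear curves that's a triangle of height MEC(q_m).
DWL = ½ × 7.1126 × 40.5419 = 144.1792.

DWL = 144.2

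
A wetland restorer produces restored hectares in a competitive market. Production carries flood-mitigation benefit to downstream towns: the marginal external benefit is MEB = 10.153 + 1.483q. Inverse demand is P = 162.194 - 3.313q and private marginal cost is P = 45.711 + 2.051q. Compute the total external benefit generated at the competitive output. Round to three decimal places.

Market equilibrium (private): 45.711 + 2.051q = 162.194 - 3.313q → q_m = 21.7157.
Total external benefit = ∫₀^{q_m} (10.153 + 1.483q) dq = 10.153×21.7157 + ½×1.483×21.7157² = 570.1499.

570.150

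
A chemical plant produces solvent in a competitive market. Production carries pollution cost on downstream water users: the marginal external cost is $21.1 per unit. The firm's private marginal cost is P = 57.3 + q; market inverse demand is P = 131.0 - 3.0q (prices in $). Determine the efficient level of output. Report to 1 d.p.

Social marginal cost = private MC + MEC = 78.4 + q.
Set SMC = demand: 78.4 + q = 131.0 - 3.0q → q* = 13.1500.

q* = 13.2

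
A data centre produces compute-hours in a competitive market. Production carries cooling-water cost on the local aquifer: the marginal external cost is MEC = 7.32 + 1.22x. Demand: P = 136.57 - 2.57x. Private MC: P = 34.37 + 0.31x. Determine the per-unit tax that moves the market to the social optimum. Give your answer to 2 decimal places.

tax = 35.55 per unit

Social marginal cost = private MC + MEC = 41.69 + 1.53x.
Set SMC = demand: 41.69 + 1.53x = 136.57 - 2.57x → x* = 23.1415.
The Pigouvian tax equals MEC at x*: 7.32 + 1.22×23.1415 = 35.5526.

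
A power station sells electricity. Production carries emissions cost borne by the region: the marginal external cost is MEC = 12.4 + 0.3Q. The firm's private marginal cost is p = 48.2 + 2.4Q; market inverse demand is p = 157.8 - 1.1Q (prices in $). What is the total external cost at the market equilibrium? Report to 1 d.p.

$535.4

Market equilibrium (private): 48.2 + 2.4Q = 157.8 - 1.1Q → Q_m = 31.3143.
Total external cost = ∫₀^{Q_m} (12.4 + 0.3Q) dQ = 12.4×31.3143 + ½×0.3×31.3143² = 535.3851.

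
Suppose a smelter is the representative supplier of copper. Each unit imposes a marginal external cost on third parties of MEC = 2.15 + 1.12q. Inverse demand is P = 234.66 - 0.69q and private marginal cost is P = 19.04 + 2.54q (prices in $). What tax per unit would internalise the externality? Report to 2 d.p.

Social marginal cost = private MC + MEC = 21.19 + 3.66q.
Set SMC = demand: 21.19 + 3.66q = 234.66 - 0.69q → q* = 49.0736.
The Pigouvian tax equals MEC at q*: 2.15 + 1.12×49.0736 = 57.1124.

tax = $57.11 per unit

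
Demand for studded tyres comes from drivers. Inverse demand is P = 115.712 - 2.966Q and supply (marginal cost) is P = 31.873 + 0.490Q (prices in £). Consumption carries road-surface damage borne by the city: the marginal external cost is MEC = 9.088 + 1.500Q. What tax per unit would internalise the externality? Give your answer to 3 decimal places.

Social marginal benefit = demand − MEC = 106.624 - 4.466Q.
Set SMB = MC: 106.624 - 4.466Q = 31.873 + 0.490Q → Q* = 15.0829.
The Pigouvian tax equals MEC at Q*: 9.088 + 1.500×15.0829 = 31.7124.

tax = £31.712 per unit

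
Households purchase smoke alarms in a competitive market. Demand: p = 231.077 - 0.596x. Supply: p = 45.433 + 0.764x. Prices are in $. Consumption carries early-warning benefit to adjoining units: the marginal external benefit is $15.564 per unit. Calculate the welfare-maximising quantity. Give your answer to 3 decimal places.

Social marginal benefit = demand + MEB = 246.641 - 0.596x.
Set SMB = MC: 246.641 - 0.596x = 45.433 + 0.764x → x* = 147.9471.

x* = 147.947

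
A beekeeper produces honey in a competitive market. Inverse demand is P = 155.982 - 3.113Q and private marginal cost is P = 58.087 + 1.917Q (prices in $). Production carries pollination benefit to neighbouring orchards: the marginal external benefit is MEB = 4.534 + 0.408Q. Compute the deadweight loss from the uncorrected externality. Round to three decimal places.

DWL = $16.834

Market equilibrium (private): 58.087 + 1.917Q = 155.982 - 3.113Q → Q_m = 19.4622.
Social marginal cost = private MC − MEB = 53.553 + 1.509Q.
Set SMC = demand: 53.553 + 1.509Q = 155.982 - 3.113Q → Q* = 22.1612.
Between Q* and Q_m the wedge demand − SMC runs linearly from 0 to MEB(Q_m), so the loss is a triangle.
DWL = ½ × 2.6990 × 12.4746 = 16.8345.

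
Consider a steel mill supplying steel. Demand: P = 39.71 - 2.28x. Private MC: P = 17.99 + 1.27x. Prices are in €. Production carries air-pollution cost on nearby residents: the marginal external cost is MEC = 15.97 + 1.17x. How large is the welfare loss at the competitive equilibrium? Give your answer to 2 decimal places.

Market equilibrium (private): 17.99 + 1.27x = 39.71 - 2.28x → x_m = 6.1183.
Social marginal cost = private MC + MEC = 33.96 + 2.44x.
Set SMC = demand: 33.96 + 2.44x = 39.71 - 2.28x → x* = 1.2182.
The welfare-loss triangle has base |x_m − x*| and height MEC(x_m) (the vertical gap between SMC and demand is zero at x* and MEC at x_m).
DWL = ½ × 4.9001 × 23.1284 = 56.6657.

DWL = €56.67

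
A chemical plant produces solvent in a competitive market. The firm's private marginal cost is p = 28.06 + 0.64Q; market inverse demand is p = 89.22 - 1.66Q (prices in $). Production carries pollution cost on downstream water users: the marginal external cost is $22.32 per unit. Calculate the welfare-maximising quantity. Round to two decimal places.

Q* = 16.89

Social marginal cost = private MC + MEC = 50.38 + 0.64Q.
Set SMC = demand: 50.38 + 0.64Q = 89.22 - 1.66Q → Q* = 16.8870.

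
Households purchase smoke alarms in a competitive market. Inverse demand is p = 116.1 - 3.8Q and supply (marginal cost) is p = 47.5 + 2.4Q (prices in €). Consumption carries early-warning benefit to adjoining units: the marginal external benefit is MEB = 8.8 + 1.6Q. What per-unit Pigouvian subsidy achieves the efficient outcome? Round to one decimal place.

subsidy = €35.7 per unit

Social marginal benefit = demand + MEB = 124.9 - 2.2Q.
Set SMB = MC: 124.9 - 2.2Q = 47.5 + 2.4Q → Q* = 16.8261.
The Pigouvian subsidy equals MEB at Q*: 8.8 + 1.6×16.8261 = 35.7218.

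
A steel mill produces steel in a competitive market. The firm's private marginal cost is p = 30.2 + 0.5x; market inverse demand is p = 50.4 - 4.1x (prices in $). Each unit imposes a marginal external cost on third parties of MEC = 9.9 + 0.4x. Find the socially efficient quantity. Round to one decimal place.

x* = 2.1

Social marginal cost = private MC + MEC = 40.1 + 0.9x.
Set SMC = demand: 40.1 + 0.9x = 50.4 - 4.1x → x* = 2.0600.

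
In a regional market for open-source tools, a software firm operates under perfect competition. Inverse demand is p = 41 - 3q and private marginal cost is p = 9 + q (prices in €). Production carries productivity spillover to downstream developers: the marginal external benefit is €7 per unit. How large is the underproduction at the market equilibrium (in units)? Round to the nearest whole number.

Market equilibrium (private): 9 + q = 41 - 3q → q_m = 8.0000.
Social marginal cost = private MC − MEB = 2 + q.
Set SMC = demand: 2 + q = 41 - 3q → q* = 9.7500.
Gap = |8.0000 − 9.7500| = 1.7500.

2 units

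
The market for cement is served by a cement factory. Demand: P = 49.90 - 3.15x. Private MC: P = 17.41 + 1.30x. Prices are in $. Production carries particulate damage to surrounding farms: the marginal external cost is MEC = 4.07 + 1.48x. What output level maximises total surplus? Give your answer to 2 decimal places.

x* = 4.79

Social marginal cost = private MC + MEC = 21.48 + 2.78x.
Set SMC = demand: 21.48 + 2.78x = 49.90 - 3.15x → x* = 4.7926.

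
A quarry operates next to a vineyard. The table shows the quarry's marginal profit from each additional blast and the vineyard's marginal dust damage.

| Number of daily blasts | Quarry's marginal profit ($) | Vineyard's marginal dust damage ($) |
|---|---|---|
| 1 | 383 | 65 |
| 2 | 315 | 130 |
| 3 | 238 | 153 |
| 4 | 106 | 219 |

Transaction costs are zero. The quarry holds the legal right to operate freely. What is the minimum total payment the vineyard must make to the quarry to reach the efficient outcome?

$106

Left alone the quarry would choose level 4 (marginal profit stays positive).
Efficient level: k* = 3 (marginal profit ≥ marginal dust damage through 3).
The vineyard must at least cover the quarry's forgone profit from cutting 4→3: 106 = 106.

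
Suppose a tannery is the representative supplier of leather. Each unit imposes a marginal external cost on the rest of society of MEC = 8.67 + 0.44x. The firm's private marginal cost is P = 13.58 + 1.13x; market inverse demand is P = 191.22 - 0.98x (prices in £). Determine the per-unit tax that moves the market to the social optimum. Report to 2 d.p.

tax = £37.83 per unit

Social marginal cost = private MC + MEC = 22.25 + 1.57x.
Set SMC = demand: 22.25 + 1.57x = 191.22 - 0.98x → x* = 66.2627.
The Pigouvian tax equals MEC at x*: 8.67 + 0.44×66.2627 = 37.8256.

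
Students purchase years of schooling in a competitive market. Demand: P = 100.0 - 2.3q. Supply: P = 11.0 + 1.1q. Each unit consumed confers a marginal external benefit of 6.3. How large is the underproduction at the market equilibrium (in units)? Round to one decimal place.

1.9 units

Market equilibrium (private): 11.0 + 1.1q = 100.0 - 2.3q → q_m = 26.1765.
Social marginal benefit = demand + MEB = 106.3 - 2.3q.
Set SMB = MC: 106.3 - 2.3q = 11.0 + 1.1q → q* = 28.0294.
Gap = |26.1765 − 28.0294| = 1.8529.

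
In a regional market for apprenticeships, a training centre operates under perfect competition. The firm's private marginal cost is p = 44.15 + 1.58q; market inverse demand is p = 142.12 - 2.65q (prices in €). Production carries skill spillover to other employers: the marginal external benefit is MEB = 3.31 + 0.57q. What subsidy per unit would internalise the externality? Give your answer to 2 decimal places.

Social marginal cost = private MC − MEB = 40.84 + 1.01q.
Set SMC = demand: 40.84 + 1.01q = 142.12 - 2.65q → q* = 27.6721.
The Pigouvian subsidy equals MEB at q*: 3.31 + 0.57×27.6721 = 19.0831.

subsidy = €19.08 per unit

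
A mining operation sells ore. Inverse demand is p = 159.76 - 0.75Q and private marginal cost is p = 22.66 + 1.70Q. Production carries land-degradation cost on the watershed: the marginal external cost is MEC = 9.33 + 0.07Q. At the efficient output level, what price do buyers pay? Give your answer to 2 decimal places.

P = 121.73

Social marginal cost = private MC + MEC = 31.99 + 1.77Q.
Set SMC = demand: 31.99 + 1.77Q = 159.76 - 0.75Q → Q* = 50.7024.
Consumer price on the demand curve at Q*: 159.76 − 0.75×50.7024 = 121.7332.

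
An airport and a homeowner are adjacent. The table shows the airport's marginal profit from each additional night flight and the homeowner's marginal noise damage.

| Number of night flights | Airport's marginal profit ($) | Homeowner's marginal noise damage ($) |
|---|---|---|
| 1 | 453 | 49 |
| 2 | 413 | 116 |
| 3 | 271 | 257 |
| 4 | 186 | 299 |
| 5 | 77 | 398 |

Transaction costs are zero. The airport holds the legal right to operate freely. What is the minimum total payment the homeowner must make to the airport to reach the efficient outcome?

$263

Left alone the airport would choose level 5 (marginal profit stays positive).
Efficient level: k* = 3 (marginal profit ≥ marginal noise damage through 3).
The homeowner must at least cover the airport's forgone profit from cutting 5→3: 186 + 77 = 263.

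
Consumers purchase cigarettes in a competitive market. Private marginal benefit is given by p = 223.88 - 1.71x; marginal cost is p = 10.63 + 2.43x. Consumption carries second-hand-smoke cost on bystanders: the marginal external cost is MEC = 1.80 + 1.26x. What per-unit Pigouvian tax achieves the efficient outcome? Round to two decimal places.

Social marginal benefit = demand − MEC = 222.08 - 2.97x.
Set SMB = MC: 222.08 - 2.97x = 10.63 + 2.43x → x* = 39.1574.
The Pigouvian tax equals MEC at x*: 1.80 + 1.26×39.1574 = 51.1383.

tax = 51.14 per unit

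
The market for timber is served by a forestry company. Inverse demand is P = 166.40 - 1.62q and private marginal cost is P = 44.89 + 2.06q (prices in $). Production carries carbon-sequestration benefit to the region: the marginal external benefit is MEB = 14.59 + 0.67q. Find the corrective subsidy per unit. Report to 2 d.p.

Social marginal cost = private MC − MEB = 30.30 + 1.39q.
Set SMC = demand: 30.30 + 1.39q = 166.40 - 1.62q → q* = 45.2159.
The Pigouvian subsidy equals MEB at q*: 14.59 + 0.67×45.2159 = 44.8847.

subsidy = $44.88 per unit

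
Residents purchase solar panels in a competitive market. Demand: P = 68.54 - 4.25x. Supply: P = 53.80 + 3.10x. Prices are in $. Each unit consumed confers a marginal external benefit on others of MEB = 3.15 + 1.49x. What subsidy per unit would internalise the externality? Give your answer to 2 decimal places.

subsidy = $7.70 per unit

Social marginal benefit = demand + MEB = 71.69 - 2.76x.
Set SMB = MC: 71.69 - 2.76x = 53.80 + 3.10x → x* = 3.0529.
The Pigouvian subsidy equals MEB at x*: 3.15 + 1.49×3.0529 = 7.6988.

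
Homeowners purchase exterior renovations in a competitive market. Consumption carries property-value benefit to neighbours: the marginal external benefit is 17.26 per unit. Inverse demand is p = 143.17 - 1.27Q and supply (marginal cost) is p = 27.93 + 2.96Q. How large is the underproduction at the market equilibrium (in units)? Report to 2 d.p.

4.08 units

Market equilibrium (private): 27.93 + 2.96Q = 143.17 - 1.27Q → Q_m = 27.2435.
Social marginal benefit = demand + MEB = 160.43 - 1.27Q.
Set SMB = MC: 160.43 - 1.27Q = 27.93 + 2.96Q → Q* = 31.3239.
Gap = |27.2435 − 31.3239| = 4.0804.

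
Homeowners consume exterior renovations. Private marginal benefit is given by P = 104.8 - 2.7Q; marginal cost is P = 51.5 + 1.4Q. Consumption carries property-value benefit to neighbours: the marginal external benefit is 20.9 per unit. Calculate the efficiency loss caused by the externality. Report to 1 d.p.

Market equilibrium (private): 51.5 + 1.4Q = 104.8 - 2.7Q → Q_m = 13.0000.
Social marginal benefit = demand + MEB = 125.7 - 2.7Q.
Set SMB = MC: 125.7 - 2.7Q = 51.5 + 1.4Q → Q* = 18.0976.
Height of the DWL triangle at Q_m is SMB(Q_m) − MC(Q_m) = MEB(Q_m) = 20.9000.
DWL = ½ × 5.0976 × 20.9000 = 53.2699.

DWL = 53.3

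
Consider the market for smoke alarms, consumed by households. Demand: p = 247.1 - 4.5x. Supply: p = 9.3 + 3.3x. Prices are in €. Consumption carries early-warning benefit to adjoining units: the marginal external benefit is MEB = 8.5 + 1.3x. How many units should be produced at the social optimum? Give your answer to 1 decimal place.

Social marginal benefit = demand + MEB = 255.6 - 3.2x.
Set SMB = MC: 255.6 - 3.2x = 9.3 + 3.3x → x* = 37.8923.

x* = 37.9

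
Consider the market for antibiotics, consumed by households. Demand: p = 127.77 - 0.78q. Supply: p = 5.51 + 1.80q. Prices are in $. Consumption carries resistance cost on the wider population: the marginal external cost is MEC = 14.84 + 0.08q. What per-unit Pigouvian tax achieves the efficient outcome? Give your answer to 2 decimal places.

Social marginal benefit = demand − MEC = 112.93 - 0.86q.
Set SMB = MC: 112.93 - 0.86q = 5.51 + 1.80q → q* = 40.3835.
The Pigouvian tax equals MEC at q*: 14.84 + 0.08×40.3835 = 18.0707.

tax = $18.07 per unit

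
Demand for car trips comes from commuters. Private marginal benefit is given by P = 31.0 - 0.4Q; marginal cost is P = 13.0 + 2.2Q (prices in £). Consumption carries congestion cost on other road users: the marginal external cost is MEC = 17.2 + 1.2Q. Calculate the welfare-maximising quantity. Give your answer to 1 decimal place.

Q* = 0.2

Social marginal benefit = demand − MEC = 13.8 - 1.6Q.
Set SMB = MC: 13.8 - 1.6Q = 13.0 + 2.2Q → Q* = 0.2105.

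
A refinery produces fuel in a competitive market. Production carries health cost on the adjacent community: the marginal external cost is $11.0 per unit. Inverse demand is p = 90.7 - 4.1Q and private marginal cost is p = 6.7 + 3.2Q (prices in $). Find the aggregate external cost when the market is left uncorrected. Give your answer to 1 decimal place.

Market equilibrium (private): 6.7 + 3.2Q = 90.7 - 4.1Q → Q_m = 11.5068.
Total external cost = MEC × Q_m = 11.0 × 11.5068 = 126.5748.

$126.6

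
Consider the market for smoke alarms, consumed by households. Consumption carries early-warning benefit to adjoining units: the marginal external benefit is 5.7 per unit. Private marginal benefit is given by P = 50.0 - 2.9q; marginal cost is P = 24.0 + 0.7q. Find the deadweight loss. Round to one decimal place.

DWL = 4.5

Market equilibrium (private): 24.0 + 0.7q = 50.0 - 2.9q → q_m = 7.2222.
Social marginal benefit = demand + MEB = 55.7 - 2.9q.
Set SMB = MC: 55.7 - 2.9q = 24.0 + 0.7q → q* = 8.8056.
The loss is the area between SMB and MC from q* to q_m; with linear curves that's a triangle of height MEB(q_m).
DWL = ½ × 1.5834 × 5.7000 = 4.5127.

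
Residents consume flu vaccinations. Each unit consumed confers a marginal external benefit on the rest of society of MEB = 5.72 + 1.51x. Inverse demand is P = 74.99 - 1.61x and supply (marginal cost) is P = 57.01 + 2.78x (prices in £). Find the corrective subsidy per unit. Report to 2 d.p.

Social marginal benefit = demand + MEB = 80.71 - 0.10x.
Set SMB = MC: 80.71 - 0.10x = 57.01 + 2.78x → x* = 8.2292.
The Pigouvian subsidy equals MEB at x*: 5.72 + 1.51×8.2292 = 18.1461.

subsidy = £18.15 per unit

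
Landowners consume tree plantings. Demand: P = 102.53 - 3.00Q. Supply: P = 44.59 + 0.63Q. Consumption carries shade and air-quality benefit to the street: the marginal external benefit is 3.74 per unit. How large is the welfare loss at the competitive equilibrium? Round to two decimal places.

DWL = 1.93

Market equilibrium (private): 44.59 + 0.63Q = 102.53 - 3.00Q → Q_m = 15.9614.
Social marginal benefit = demand + MEB = 106.27 - 3.00Q.
Set SMB = MC: 106.27 - 3.00Q = 44.59 + 0.63Q → Q* = 16.9917.
Between Q* and Q_m the wedge SMB − MC runs linearly from 0 to MEB(Q_m), so the loss is a triangle.
DWL = ½ × 1.0303 × 3.7400 = 1.9267.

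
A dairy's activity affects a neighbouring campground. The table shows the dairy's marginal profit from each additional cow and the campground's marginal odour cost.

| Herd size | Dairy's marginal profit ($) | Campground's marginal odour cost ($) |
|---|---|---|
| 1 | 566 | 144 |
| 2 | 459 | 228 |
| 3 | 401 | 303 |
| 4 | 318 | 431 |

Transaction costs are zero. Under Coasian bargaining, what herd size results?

3

Bargaining reaches the level where marginal profit last exceeds marginal odour cost.
That holds through level 3 (401 ≥ 303) but not at 4 (318 < 431).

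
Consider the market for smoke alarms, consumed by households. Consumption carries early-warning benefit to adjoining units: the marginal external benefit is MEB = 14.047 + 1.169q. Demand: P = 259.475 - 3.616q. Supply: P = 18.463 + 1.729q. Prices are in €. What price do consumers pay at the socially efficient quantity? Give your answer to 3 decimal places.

P = €38.619

Social marginal benefit = demand + MEB = 273.522 - 2.447q.
Set SMB = MC: 273.522 - 2.447q = 18.463 + 1.729q → q* = 61.0773.
Consumer price on the demand curve at q*: 259.475 − 3.616×61.0773 = 38.6195.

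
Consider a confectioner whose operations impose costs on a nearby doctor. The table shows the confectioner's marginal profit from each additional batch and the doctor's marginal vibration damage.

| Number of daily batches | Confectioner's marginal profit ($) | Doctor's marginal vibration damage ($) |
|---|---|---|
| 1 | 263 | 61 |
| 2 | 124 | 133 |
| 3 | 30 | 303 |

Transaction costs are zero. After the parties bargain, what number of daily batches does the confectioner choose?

1

Bargaining reaches the level where marginal profit last exceeds marginal vibration damage.
That holds through level 1 (263 ≥ 61) but not at 2 (124 < 133).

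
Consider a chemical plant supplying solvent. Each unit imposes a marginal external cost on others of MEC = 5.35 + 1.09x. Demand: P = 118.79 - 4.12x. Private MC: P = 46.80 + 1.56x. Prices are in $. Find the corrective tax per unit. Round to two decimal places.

tax = $16.08 per unit

Social marginal cost = private MC + MEC = 52.15 + 2.65x.
Set SMC = demand: 52.15 + 2.65x = 118.79 - 4.12x → x* = 9.8434.
The Pigouvian tax equals MEC at x*: 5.35 + 1.09×9.8434 = 16.0793.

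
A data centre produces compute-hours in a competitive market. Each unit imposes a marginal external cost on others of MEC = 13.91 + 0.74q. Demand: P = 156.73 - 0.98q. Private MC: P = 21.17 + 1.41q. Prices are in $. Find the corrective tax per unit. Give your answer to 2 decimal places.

tax = $42.67 per unit

Social marginal cost = private MC + MEC = 35.08 + 2.15q.
Set SMC = demand: 35.08 + 2.15q = 156.73 - 0.98q → q* = 38.8658.
The Pigouvian tax equals MEC at q*: 13.91 + 0.74×38.8658 = 42.6707.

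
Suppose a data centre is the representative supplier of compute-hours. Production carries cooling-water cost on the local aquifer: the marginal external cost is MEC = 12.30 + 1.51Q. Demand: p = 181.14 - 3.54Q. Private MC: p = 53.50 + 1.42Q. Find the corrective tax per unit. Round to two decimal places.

tax = 39.22 per unit

Social marginal cost = private MC + MEC = 65.80 + 2.93Q.
Set SMC = demand: 65.80 + 2.93Q = 181.14 - 3.54Q → Q* = 17.8269.
The Pigouvian tax equals MEC at Q*: 12.30 + 1.51×17.8269 = 39.2186.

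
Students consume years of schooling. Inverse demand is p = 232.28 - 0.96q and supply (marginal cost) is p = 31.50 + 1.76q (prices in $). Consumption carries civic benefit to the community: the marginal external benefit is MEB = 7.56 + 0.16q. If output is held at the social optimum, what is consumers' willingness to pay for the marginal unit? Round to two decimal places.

P = $154.15

Social marginal benefit = demand + MEB = 239.84 - 0.80q.
Set SMB = MC: 239.84 - 0.80q = 31.50 + 1.76q → q* = 81.3828.
Consumer price on the demand curve at q*: 232.28 − 0.96×81.3828 = 154.1525.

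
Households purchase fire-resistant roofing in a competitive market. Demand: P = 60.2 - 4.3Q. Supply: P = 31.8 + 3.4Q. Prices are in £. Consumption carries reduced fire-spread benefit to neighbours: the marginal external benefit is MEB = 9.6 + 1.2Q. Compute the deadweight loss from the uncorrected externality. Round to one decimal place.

DWL = £15.1

Market equilibrium (private): 31.8 + 3.4Q = 60.2 - 4.3Q → Q_m = 3.6883.
Social marginal benefit = demand + MEB = 69.8 - 3.1Q.
Set SMB = MC: 69.8 - 3.1Q = 31.8 + 3.4Q → Q* = 5.8462.
The loss is the area between SMB and MC from Q* to Q_m; with linear curves that's a triangle of height MEB(Q_m).
DWL = ½ × 2.1579 × 14.0260 = 15.1334.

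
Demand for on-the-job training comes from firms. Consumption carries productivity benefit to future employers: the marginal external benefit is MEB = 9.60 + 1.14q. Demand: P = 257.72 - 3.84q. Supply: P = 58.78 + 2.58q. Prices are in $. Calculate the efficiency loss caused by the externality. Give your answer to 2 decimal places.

Market equilibrium (private): 58.78 + 2.58q = 257.72 - 3.84q → q_m = 30.9875.
Social marginal benefit = demand + MEB = 267.32 - 2.70q.
Set SMB = MC: 267.32 - 2.70q = 58.78 + 2.58q → q* = 39.4962.
Between q* and q_m the wedge SMB − MC runs linearly from 0 to MEB(q_m), so the loss is a triangle.
DWL = ½ × 8.5087 × 44.9258 = 191.1301.

DWL = $191.13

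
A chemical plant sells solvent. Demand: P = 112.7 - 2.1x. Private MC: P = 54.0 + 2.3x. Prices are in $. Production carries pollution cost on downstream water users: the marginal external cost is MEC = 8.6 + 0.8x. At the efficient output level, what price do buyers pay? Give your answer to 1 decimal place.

P = $92.5

Social marginal cost = private MC + MEC = 62.6 + 3.1x.
Set SMC = demand: 62.6 + 3.1x = 112.7 - 2.1x → x* = 9.6346.
Consumer price on the demand curve at x*: 112.7 − 2.1×9.6346 = 92.4673.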